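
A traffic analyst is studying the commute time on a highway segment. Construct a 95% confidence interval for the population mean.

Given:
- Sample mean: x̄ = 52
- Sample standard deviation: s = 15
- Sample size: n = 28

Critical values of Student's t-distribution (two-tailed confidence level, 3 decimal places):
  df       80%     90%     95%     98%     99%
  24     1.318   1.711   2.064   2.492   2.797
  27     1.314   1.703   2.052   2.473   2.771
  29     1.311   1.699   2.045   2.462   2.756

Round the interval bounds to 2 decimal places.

The population standard deviation σ is unknown (only the sample standard deviation s is given), so use a t-interval with df = n - 1 = 28 - 1 = 27.

For 95% confidence with df = 27, t* = 2.052 (from t-table)

Standard error: SE = s/√n = 15/√28 = 2.834734

Margin of error: E = t* × SE = 2.052 × 2.834734 = 5.8169

T-interval: x̄ ± E = 52 ± 5.8169 = (46.1831, 57.8169)

Rounded to 2 decimal places:

(46.18, 57.82)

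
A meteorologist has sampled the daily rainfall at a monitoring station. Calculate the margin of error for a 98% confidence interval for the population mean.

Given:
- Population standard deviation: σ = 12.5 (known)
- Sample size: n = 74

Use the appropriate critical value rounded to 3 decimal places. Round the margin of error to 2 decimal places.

The population standard deviation σ is known, so use the z-interval margin of error formula.

For 98% confidence, z* = 2.326 (from standard normal table)

Margin of error formula for z-interval: E = z* × σ/√n

E = 2.326 × 12.5/√74
  = 2.326 × 1.453095
  = 3.3799

Rounded to 2 decimal places:

3.38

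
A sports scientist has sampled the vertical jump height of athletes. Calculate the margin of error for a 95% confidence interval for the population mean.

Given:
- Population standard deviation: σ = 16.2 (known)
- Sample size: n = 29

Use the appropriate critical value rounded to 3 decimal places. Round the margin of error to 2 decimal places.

The population standard deviation σ is known, so use the z-interval margin of error formula.

For 95% confidence, z* = 1.96 (from standard normal table)

Margin of error formula for z-interval: E = z* × σ/√n

E = 1.96 × 16.2/√29
  = 1.96 × 3.008264
  = 5.8962

Rounded to 2 decimal places:

5.90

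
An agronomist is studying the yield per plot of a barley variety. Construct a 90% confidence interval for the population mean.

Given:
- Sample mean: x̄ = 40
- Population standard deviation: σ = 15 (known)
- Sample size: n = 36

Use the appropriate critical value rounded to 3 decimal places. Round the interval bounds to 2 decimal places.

The population standard deviation σ is known, so use a z-interval (standard normal critical value).

For 90% confidence, z* = 1.645 (from standard normal table)

Standard error: SE = σ/√n = 15/√36 = 2.500000

Margin of error: E = z* × SE = 1.645 × 2.500000 = 4.1125

Z-interval: x̄ ± E = 40 ± 4.1125 = (35.8875, 44.1125)

Rounded to 2 decimal places:

(35.89, 44.11)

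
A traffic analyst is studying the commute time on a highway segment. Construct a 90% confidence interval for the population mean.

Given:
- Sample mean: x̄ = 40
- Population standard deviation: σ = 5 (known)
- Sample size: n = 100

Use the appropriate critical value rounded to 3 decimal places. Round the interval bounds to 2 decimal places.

The population standard deviation σ is known, so use a z-interval (standard normal critical value).

For 90% confidence, z* = 1.645 (from standard normal table)

Standard error: SE = σ/√n = 5/√100 = 0.500000

Margin of error: E = z* × SE = 1.645 × 0.500000 = 0.8225

Z-interval: x̄ ± E = 40 ± 0.8225 = (39.1775, 40.8225)

Rounded to 2 decimal places:

(39.18, 40.82)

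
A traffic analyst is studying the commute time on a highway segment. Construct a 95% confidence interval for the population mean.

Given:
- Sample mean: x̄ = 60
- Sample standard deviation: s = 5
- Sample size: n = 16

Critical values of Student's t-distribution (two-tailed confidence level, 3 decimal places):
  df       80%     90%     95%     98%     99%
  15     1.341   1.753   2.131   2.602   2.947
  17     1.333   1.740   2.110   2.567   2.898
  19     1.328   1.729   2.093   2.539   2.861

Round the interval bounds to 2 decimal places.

The population standard deviation σ is unknown (only the sample standard deviation s is given), so use a t-interval with df = n - 1 = 16 - 1 = 15.

For 95% confidence with df = 15, t* = 2.131 (from t-table)

Standard error: SE = s/√n = 5/√16 = 1.250000

Margin of error: E = t* × SE = 2.131 × 1.250000 = 2.6637

T-interval: x̄ ± E = 60 ± 2.6637 = (57.3362, 62.6638)

Rounded to 2 decimal places:

(57.34, 62.66)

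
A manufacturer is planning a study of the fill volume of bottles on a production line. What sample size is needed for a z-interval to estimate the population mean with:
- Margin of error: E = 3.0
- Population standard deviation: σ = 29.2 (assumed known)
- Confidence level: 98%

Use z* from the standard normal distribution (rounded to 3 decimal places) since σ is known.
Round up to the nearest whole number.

Using z* since population σ is known (z-interval formula).

For 98% confidence, z* = 2.326 (from standard normal table)

Sample size formula for z-interval: n = (z*σ/E)²

n = (2.326 × 29.2 / 3.0)²
  = (22.639733)²
  = 512.5575

Round up to the nearest whole number: n = 513

513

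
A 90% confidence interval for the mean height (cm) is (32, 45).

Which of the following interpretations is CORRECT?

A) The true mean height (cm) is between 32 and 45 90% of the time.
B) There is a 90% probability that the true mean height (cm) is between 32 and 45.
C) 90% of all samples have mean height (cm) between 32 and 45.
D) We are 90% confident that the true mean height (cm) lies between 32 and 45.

A confidence interval represents our confidence in the procedure, not a probability statement about the parameter.

Key concept: If we repeated this sampling process many times and computed a 90% CI each time, about 90% of those intervals would contain the true population parameter.

For this specific interval (32, 45):
- Midpoint (point estimate): 38.5
- Margin of error: 6.5

The correct interpretation is the one stating confidence that the true parameter lies in the interval — option D.

D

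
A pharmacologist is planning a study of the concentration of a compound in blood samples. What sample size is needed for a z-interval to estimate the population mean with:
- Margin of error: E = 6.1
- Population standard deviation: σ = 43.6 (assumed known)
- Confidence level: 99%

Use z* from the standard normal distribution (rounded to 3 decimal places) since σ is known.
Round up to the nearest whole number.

Using z* since population σ is known (z-interval formula).

For 99% confidence, z* = 2.576 (from standard normal table)

Sample size formula for z-interval: n = (z*σ/E)²

n = (2.576 × 43.6 / 6.1)²
  = (18.412066)²
  = 339.0042

Round up to the nearest whole number: n = 340

340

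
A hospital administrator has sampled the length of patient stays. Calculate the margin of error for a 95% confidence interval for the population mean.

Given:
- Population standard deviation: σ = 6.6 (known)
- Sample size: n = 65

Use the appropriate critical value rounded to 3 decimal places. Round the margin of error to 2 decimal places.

The population standard deviation σ is known, so use the z-interval margin of error formula.

For 95% confidence, z* = 1.96 (from standard normal table)

Margin of error formula for z-interval: E = z* × σ/√n

E = 1.96 × 6.6/√65
  = 1.96 × 0.818629
  = 1.6045

Rounded to 2 decimal places:

1.60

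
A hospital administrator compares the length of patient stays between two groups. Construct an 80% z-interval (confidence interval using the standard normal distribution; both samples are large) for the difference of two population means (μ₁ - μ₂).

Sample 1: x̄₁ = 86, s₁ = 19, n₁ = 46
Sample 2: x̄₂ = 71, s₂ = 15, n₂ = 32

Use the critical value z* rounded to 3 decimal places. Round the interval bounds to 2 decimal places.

Both samples are large (n₁ = 46 ≥ 30, n₂ = 32 ≥ 30), so a z-interval for the difference of means applies.

Point estimate: x̄₁ - x̄₂ = 86 - 71 = 15

Standard error: SE = √(s₁²/n₁ + s₂²/n₂)
= √(19²/46 + 15²/32)
= √(7.847826 + 7.031250)
= 3.857341

For 80% confidence, z* = 1.282 (from standard normal table)
Margin of error: E = z* × SE = 1.282 × 3.857341 = 4.9451

Z-interval: (x̄₁ - x̄₂) ± E = 15 ± 4.9451 = (10.0549, 19.9451)

Rounded to 2 decimal places:

(10.05, 19.95)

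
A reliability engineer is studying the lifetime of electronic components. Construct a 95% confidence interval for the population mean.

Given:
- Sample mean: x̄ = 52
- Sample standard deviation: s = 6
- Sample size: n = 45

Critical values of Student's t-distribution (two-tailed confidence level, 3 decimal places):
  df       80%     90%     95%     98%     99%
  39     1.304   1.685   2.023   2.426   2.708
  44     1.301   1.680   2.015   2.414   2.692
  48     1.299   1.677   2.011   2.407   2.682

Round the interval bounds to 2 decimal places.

The population standard deviation σ is unknown (only the sample standard deviation s is given), so use a t-interval with df = n - 1 = 45 - 1 = 44.

For 95% confidence with df = 44, t* = 2.015 (from t-table)

Standard error: SE = s/√n = 6/√45 = 0.894427

Margin of error: E = t* × SE = 2.015 × 0.894427 = 1.8023

T-interval: x̄ ± E = 52 ± 1.8023 = (50.1977, 53.8023)

Rounded to 2 decimal places:

(50.20, 53.80)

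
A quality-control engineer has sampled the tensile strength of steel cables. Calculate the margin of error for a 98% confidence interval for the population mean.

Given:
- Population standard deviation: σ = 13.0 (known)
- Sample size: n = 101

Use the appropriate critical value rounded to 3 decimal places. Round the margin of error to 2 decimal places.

The population standard deviation σ is known, so use the z-interval margin of error formula.

For 98% confidence, z* = 2.326 (from standard normal table)

Margin of error formula for z-interval: E = z* × σ/√n

E = 2.326 × 13.0/√101
  = 2.326 × 1.293548
  = 3.0088

Rounded to 2 decimal places:

3.01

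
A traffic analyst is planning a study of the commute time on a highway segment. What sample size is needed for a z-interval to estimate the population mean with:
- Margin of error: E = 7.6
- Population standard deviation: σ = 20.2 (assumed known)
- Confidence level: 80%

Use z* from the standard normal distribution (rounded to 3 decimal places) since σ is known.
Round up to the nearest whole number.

Using z* since population σ is known (z-interval formula).

For 80% confidence, z* = 1.282 (from standard normal table)

Sample size formula for z-interval: n = (z*σ/E)²

n = (1.282 × 20.2 / 7.6)²
  = (3.407421)²
  = 11.6105

Round up to the nearest whole number: n = 12

12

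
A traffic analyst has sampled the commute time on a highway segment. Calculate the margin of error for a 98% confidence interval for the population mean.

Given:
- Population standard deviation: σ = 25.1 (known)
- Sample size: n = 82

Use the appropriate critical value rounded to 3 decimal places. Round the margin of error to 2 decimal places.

The population standard deviation σ is known, so use the z-interval margin of error formula.

For 98% confidence, z* = 2.326 (from standard normal table)

Margin of error formula for z-interval: E = z* × σ/√n

E = 2.326 × 25.1/√82
  = 2.326 × 2.771831
  = 6.4473

Rounded to 2 decimal places:

6.45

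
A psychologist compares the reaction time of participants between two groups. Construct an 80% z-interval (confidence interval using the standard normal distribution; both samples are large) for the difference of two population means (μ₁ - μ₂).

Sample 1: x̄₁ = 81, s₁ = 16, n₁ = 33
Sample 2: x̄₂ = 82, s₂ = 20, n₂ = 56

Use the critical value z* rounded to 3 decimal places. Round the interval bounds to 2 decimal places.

Both samples are large (n₁ = 33 ≥ 30, n₂ = 56 ≥ 30), so a z-interval for the difference of means applies.

Point estimate: x̄₁ - x̄₂ = 81 - 82 = -1

Standard error: SE = √(s₁²/n₁ + s₂²/n₂)
= √(16²/33 + 20²/56)
= √(7.757576 + 7.142857)
= 3.860108

For 80% confidence, z* = 1.282 (from standard normal table)
Margin of error: E = z* × SE = 1.282 × 3.860108 = 4.9487

Z-interval: (x̄₁ - x̄₂) ± E = -1 ± 4.9487 = (-5.9487, 3.9487)

Rounded to 2 decimal places:

(-5.95, 3.95)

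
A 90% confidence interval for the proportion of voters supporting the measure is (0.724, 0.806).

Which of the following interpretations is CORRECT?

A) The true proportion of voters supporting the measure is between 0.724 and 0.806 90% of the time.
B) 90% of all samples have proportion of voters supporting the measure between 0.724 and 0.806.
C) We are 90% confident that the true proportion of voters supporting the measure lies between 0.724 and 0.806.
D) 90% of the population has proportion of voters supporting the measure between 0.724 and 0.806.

A confidence interval represents our confidence in the procedure, not a probability statement about the parameter.

Key concept: If we repeated this sampling process many times and computed a 90% CI each time, about 90% of those intervals would contain the true population parameter.

For this specific interval (0.724, 0.806):
- Midpoint (point estimate): 0.765
- Margin of error: 0.041

The correct interpretation is the one stating confidence that the true parameter lies in the interval — option C.

C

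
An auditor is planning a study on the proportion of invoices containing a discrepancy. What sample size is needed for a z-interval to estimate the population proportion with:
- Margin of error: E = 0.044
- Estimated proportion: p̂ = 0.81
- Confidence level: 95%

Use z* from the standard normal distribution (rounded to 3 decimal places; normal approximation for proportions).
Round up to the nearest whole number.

Using z* for proportion z-interval (normal approximation).

For 95% confidence, z* = 1.96 (from standard normal table)

Sample size formula for proportion z-interval: n = z*²p̂(1-p̂)/E²

n = 1.96² × 0.81 × 0.19 / 0.044²
  = 3.8416 × 0.1539 / 0.001936
  = 305.3834

Round up to the nearest whole number: n = 306

306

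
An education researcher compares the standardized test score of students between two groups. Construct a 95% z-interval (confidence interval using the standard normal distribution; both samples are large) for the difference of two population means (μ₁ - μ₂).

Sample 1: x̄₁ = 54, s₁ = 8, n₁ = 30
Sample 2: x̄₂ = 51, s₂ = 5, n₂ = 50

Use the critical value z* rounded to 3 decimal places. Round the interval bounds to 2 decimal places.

Both samples are large (n₁ = 30 ≥ 30, n₂ = 50 ≥ 30), so a z-interval for the difference of means applies.

Point estimate: x̄₁ - x̄₂ = 54 - 51 = 3

Standard error: SE = √(s₁²/n₁ + s₂²/n₂)
= √(8²/30 + 5²/50)
= √(2.133333 + 0.500000)
= 1.622755

For 95% confidence, z* = 1.96 (from standard normal table)
Margin of error: E = z* × SE = 1.96 × 1.622755 = 3.1806

Z-interval: (x̄₁ - x̄₂) ± E = 3 ± 3.1806 = (-0.1806, 6.1806)

Rounded to 2 decimal places:

(-0.18, 6.18)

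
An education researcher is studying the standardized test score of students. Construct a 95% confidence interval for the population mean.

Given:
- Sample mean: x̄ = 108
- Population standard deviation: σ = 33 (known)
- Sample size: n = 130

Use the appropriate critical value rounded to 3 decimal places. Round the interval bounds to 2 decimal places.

The population standard deviation σ is known, so use a z-interval (standard normal critical value).

For 95% confidence, z* = 1.96 (from standard normal table)

Standard error: SE = σ/√n = 33/√130 = 2.894291

Margin of error: E = z* × SE = 1.96 × 2.894291 = 5.6728

Z-interval: x̄ ± E = 108 ± 5.6728 = (102.3272, 113.6728)

Rounded to 2 decimal places:

(102.33, 113.67)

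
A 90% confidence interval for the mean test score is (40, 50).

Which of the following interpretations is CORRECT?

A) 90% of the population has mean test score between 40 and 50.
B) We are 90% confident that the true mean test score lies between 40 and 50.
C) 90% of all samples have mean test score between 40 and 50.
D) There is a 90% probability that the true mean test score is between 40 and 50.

A confidence interval represents our confidence in the procedure, not a probability statement about the parameter.

Key concept: If we repeated this sampling process many times and computed a 90% CI each time, about 90% of those intervals would contain the true population parameter.

For this specific interval (40, 50):
- Midpoint (point estimate): 45
- Margin of error: 5

The correct interpretation is the one stating confidence that the true parameter lies in the interval — option B.

B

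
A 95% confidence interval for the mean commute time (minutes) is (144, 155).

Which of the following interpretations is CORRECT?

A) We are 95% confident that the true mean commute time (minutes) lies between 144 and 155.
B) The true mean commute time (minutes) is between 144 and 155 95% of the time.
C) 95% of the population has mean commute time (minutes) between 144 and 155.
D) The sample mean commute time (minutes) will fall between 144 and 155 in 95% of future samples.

A confidence interval represents our confidence in the procedure, not a probability statement about the parameter.

Key concept: If we repeated this sampling process many times and computed a 95% CI each time, about 95% of those intervals would contain the true population parameter.

For this specific interval (144, 155):
- Midpoint (point estimate): 149.5
- Margin of error: 5.5

The correct interpretation is the one stating confidence that the true parameter lies in the interval — option A.

A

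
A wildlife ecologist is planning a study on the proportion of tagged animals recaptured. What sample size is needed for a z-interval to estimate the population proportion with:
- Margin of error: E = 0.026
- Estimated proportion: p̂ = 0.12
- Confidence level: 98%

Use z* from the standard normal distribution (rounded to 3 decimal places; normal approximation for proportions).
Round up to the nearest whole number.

Using z* for proportion z-interval (normal approximation).

For 98% confidence, z* = 2.326 (from standard normal table)

Sample size formula for proportion z-interval: n = z*²p̂(1-p̂)/E²

n = 2.326² × 0.12 × 0.88 / 0.026²
  = 5.410276 × 0.1056 / 0.000676
  = 845.1555

Round up to the nearest whole number: n = 846

846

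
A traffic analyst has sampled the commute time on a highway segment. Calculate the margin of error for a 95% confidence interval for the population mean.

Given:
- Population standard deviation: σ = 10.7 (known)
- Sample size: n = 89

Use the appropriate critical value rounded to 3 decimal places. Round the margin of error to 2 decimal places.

The population standard deviation σ is known, so use the z-interval margin of error formula.

For 95% confidence, z* = 1.96 (from standard normal table)

Margin of error formula for z-interval: E = z* × σ/√n

E = 1.96 × 10.7/√89
  = 1.96 × 1.134198
  = 2.2230

Rounded to 2 decimal places:

2.22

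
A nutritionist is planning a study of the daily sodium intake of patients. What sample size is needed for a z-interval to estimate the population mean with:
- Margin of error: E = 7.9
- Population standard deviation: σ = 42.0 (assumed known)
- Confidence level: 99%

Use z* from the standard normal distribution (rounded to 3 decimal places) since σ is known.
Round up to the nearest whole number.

Using z* since population σ is known (z-interval formula).

For 99% confidence, z* = 2.576 (from standard normal table)

Sample size formula for z-interval: n = (z*σ/E)²

n = (2.576 × 42.0 / 7.9)²
  = (13.695190)²
  = 187.5582

Round up to the nearest whole number: n = 188

188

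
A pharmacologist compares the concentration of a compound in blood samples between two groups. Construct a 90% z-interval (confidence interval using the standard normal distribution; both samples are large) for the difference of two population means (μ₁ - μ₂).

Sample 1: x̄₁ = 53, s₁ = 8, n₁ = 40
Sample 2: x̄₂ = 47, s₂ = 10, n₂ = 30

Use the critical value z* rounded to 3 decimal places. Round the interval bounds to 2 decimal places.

Both samples are large (n₁ = 40 ≥ 30, n₂ = 30 ≥ 30), so a z-interval for the difference of means applies.

Point estimate: x̄₁ - x̄₂ = 53 - 47 = 6

Standard error: SE = √(s₁²/n₁ + s₂²/n₂)
= √(8²/40 + 10²/30)
= √(1.600000 + 3.333333)
= 2.221111

For 90% confidence, z* = 1.645 (from standard normal table)
Margin of error: E = z* × SE = 1.645 × 2.221111 = 3.6537

Z-interval: (x̄₁ - x̄₂) ± E = 6 ± 3.6537 = (2.3463, 9.6537)

Rounded to 2 decimal places:

(2.35, 9.65)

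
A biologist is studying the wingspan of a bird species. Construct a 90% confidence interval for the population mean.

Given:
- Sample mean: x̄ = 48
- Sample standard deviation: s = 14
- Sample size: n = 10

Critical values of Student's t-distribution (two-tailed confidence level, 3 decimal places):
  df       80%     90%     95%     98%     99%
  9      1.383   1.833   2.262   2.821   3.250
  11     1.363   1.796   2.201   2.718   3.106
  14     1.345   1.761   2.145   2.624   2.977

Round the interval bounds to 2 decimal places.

The population standard deviation σ is unknown (only the sample standard deviation s is given), so use a t-interval with df = n - 1 = 10 - 1 = 9.

For 90% confidence with df = 9, t* = 1.833 (from t-table)

Standard error: SE = s/√n = 14/√10 = 4.4271887

Margin of error: E = t* × SE = 1.833 × 4.4271887 = 8.11504

T-interval: x̄ ± E = 48 ± 8.11504 = (39.88496, 56.11504)

Rounded to 2 decimal places:

(39.88, 56.12)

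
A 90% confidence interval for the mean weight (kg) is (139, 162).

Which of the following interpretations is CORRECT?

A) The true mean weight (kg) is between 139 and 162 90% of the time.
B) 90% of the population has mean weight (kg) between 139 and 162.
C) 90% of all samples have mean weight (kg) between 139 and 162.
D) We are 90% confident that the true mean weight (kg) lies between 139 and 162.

A confidence interval represents our confidence in the procedure, not a probability statement about the parameter.

Key concept: If we repeated this sampling process many times and computed a 90% CI each time, about 90% of those intervals would contain the true population parameter.

For this specific interval (139, 162):
- Midpoint (point estimate): 150.5
- Margin of error: 11.5

The correct interpretation is the one stating confidence that the true parameter lies in the interval — option D.

D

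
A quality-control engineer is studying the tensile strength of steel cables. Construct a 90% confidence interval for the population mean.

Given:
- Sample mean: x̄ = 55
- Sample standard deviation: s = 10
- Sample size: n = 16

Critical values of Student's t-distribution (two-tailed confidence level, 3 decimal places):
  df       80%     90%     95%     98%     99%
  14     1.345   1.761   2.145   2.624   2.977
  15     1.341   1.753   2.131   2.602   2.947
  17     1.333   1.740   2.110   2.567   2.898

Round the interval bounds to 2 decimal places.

The population standard deviation σ is unknown (only the sample standard deviation s is given), so use a t-interval with df = n - 1 = 16 - 1 = 15.

For 90% confidence with df = 15, t* = 1.753 (from t-table)

Standard error: SE = s/√n = 10/√16 = 2.500000

Margin of error: E = t* × SE = 1.753 × 2.500000 = 4.3825

T-interval: x̄ ± E = 55 ± 4.3825 = (50.6175, 59.3825)

Rounded to 2 decimal places:

(50.62, 59.38)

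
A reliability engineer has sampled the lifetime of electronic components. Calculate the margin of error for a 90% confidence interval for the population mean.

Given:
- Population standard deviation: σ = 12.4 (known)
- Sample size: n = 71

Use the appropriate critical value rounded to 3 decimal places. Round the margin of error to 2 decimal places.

The population standard deviation σ is known, so use the z-interval margin of error formula.

For 90% confidence, z* = 1.645 (from standard normal table)

Margin of error formula for z-interval: E = z* × σ/√n

E = 1.645 × 12.4/√71
  = 1.645 × 1.471609
  = 2.4208

Rounded to 2 decimal places:

2.42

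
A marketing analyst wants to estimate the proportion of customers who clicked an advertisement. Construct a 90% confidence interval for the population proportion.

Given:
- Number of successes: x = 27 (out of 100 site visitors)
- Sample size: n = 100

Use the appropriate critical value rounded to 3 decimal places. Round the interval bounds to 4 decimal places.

Sample proportion: p̂ = 27/100 = 0.270000

Check conditions for normal approximation:
  np̂ = 27 ≥ 10 ✓
  n(1-p̂) = 73 ≥ 10 ✓

The sample is large enough, so use a z-interval (normal approximation) for the proportion.

For 90% confidence, z* = 1.645 (from standard normal table)

Standard error: SE = √(p̂(1-p̂)/n) = √(0.270000×0.730000/100) = 0.04439595

Margin of error: E = z* × SE = 1.645 × 0.04439595 = 0.073031

Z-interval: p̂ ± E = 0.270000 ± 0.073031 = (0.196969, 0.343031)

Rounded to 4 decimal places:

(0.1970, 0.3430)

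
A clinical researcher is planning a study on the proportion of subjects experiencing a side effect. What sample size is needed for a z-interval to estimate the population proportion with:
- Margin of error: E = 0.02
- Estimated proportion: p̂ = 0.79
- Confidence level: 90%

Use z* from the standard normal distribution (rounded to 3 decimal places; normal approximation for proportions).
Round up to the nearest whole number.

Using z* for proportion z-interval (normal approximation).

For 90% confidence, z* = 1.645 (from standard normal table)

Sample size formula for proportion z-interval: n = z*²p̂(1-p̂)/E²

n = 1.645² × 0.79 × 0.21 / 0.02²
  = 2.706025 × 0.1659 / 0.0004
  = 1122.3239

Round up to the nearest whole number: n = 1123

1123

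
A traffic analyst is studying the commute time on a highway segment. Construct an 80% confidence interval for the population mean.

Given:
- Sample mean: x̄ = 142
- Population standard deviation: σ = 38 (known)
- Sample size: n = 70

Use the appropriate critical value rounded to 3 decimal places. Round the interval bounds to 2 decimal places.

The population standard deviation σ is known, so use a z-interval (standard normal critical value).

For 80% confidence, z* = 1.282 (from standard normal table)

Standard error: SE = σ/√n = 38/√70 = 4.541869

Margin of error: E = z* × SE = 1.282 × 4.541869 = 5.8227

Z-interval: x̄ ± E = 142 ± 5.8227 = (136.1773, 147.8227)

Rounded to 2 decimal places:

(136.18, 147.82)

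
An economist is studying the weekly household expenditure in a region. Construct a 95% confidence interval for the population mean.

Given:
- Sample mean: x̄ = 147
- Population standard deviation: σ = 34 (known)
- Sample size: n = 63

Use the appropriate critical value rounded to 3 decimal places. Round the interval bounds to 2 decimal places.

The population standard deviation σ is known, so use a z-interval (standard normal critical value).

For 95% confidence, z* = 1.96 (from standard normal table)

Standard error: SE = σ/√n = 34/√63 = 4.283597

Margin of error: E = z* × SE = 1.96 × 4.283597 = 8.3959

Z-interval: x̄ ± E = 147 ± 8.3959 = (138.6041, 155.3959)

Rounded to 2 decimal places:

(138.60, 155.40)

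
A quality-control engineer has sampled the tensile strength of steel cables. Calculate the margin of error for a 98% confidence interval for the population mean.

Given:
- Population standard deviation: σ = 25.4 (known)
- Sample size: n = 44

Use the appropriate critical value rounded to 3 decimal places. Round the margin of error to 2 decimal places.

The population standard deviation σ is known, so use the z-interval margin of error formula.

For 98% confidence, z* = 2.326 (from standard normal table)

Margin of error formula for z-interval: E = z* × σ/√n

E = 2.326 × 25.4/√44
  = 2.326 × 3.829194
  = 8.9067

Rounded to 2 decimal places:

8.91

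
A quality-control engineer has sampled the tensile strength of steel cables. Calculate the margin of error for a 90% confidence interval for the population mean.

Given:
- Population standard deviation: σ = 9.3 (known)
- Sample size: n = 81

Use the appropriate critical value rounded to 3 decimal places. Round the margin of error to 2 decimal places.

The population standard deviation σ is known, so use the z-interval margin of error formula.

For 90% confidence, z* = 1.645 (from standard normal table)

Margin of error formula for z-interval: E = z* × σ/√n

E = 1.645 × 9.3/√81
  = 1.645 × 1.033333
  = 1.6998

Rounded to 2 decimal places:

1.70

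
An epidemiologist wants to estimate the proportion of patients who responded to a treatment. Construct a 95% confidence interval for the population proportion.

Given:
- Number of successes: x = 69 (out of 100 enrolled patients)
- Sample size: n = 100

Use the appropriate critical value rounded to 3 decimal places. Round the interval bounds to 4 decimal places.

Sample proportion: p̂ = 69/100 = 0.690000

Check conditions for normal approximation:
  np̂ = 69 ≥ 10 ✓
  n(1-p̂) = 31 ≥ 10 ✓

The sample is large enough, so use a z-interval (normal approximation) for the proportion.

For 95% confidence, z* = 1.96 (from standard normal table)

Standard error: SE = √(p̂(1-p̂)/n) = √(0.690000×0.310000/100) = 0.04624932

Margin of error: E = z* × SE = 1.96 × 0.04624932 = 0.090649

Z-interval: p̂ ± E = 0.690000 ± 0.090649 = (0.599351, 0.780649)

Rounded to 4 decimal places:

(0.5994, 0.7806)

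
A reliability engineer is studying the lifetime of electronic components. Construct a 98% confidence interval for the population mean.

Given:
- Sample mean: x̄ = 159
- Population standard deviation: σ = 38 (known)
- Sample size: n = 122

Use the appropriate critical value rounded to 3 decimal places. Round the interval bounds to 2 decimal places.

The population standard deviation σ is known, so use a z-interval (standard normal critical value).

For 98% confidence, z* = 2.326 (from standard normal table)

Standard error: SE = σ/√n = 38/√122 = 3.440358

Margin of error: E = z* × SE = 2.326 × 3.440358 = 8.0023

Z-interval: x̄ ± E = 159 ± 8.0023 = (150.9977, 167.0023)

Rounded to 2 decimal places:

(151.00, 167.00)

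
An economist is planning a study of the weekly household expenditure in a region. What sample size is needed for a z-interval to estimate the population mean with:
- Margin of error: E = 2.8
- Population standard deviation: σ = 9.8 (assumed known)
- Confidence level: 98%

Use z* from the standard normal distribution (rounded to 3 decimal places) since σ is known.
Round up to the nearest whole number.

Using z* since population σ is known (z-interval formula).

For 98% confidence, z* = 2.326 (from standard normal table)

Sample size formula for z-interval: n = (z*σ/E)²

n = (2.326 × 9.8 / 2.8)²
  = (8.141000)²
  = 66.2759

Round up to the nearest whole number: n = 67

67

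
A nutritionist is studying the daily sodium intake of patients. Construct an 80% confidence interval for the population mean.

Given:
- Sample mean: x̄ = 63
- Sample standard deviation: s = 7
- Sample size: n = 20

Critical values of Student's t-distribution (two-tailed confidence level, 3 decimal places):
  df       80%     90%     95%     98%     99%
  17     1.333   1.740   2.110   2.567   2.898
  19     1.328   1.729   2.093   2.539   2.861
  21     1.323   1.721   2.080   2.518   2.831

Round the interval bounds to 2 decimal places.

The population standard deviation σ is unknown (only the sample standard deviation s is given), so use a t-interval with df = n - 1 = 20 - 1 = 19.

For 80% confidence with df = 19, t* = 1.328 (from t-table)

Standard error: SE = s/√n = 7/√20 = 1.565248

Margin of error: E = t* × SE = 1.328 × 1.565248 = 2.0786

T-interval: x̄ ± E = 63 ± 2.0786 = (60.9214, 65.0786)

Rounded to 2 decimal places:

(60.92, 65.08)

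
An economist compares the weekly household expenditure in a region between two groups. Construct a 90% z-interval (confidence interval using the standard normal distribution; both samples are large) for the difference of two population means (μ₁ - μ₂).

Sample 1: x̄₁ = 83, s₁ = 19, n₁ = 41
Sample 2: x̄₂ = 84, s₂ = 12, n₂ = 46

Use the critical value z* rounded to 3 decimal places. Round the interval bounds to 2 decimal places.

Both samples are large (n₁ = 41 ≥ 30, n₂ = 46 ≥ 30), so a z-interval for the difference of means applies.

Point estimate: x̄₁ - x̄₂ = 83 - 84 = -1

Standard error: SE = √(s₁²/n₁ + s₂²/n₂)
= √(19²/41 + 12²/46)
= √(8.804878 + 3.130435)
= 3.454752

For 90% confidence, z* = 1.645 (from standard normal table)
Margin of error: E = z* × SE = 1.645 × 3.454752 = 5.6831

Z-interval: (x̄₁ - x̄₂) ± E = -1 ± 5.6831 = (-6.6831, 4.6831)

Rounded to 2 decimal places:

(-6.68, 4.68)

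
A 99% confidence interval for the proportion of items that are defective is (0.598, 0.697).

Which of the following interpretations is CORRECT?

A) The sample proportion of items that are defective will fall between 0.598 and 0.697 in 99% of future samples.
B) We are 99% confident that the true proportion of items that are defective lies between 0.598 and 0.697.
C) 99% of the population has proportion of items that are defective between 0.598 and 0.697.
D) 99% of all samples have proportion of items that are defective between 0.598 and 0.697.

A confidence interval represents our confidence in the procedure, not a probability statement about the parameter.

Key concept: If we repeated this sampling process many times and computed a 99% CI each time, about 99% of those intervals would contain the true population parameter.

For this specific interval (0.598, 0.697):
- Midpoint (point estimate): 0.6475
- Margin of error: 0.0495

The correct interpretation is the one stating confidence that the true parameter lies in the interval — option B.

B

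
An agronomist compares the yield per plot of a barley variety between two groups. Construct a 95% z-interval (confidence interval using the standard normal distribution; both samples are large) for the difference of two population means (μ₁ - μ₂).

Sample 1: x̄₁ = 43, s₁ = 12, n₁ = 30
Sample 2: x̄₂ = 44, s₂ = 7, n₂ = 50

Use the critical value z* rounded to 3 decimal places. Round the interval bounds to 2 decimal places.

Both samples are large (n₁ = 30 ≥ 30, n₂ = 50 ≥ 30), so a z-interval for the difference of means applies.

Point estimate: x̄₁ - x̄₂ = 43 - 44 = -1

Standard error: SE = √(s₁²/n₁ + s₂²/n₂)
= √(12²/30 + 7²/50)
= √(4.800000 + 0.980000)
= 2.404163

For 95% confidence, z* = 1.96 (from standard normal table)
Margin of error: E = z* × SE = 1.96 × 2.404163 = 4.7122

Z-interval: (x̄₁ - x̄₂) ± E = -1 ± 4.7122 = (-5.7122, 3.7122)

Rounded to 2 decimal places:

(-5.71, 3.71)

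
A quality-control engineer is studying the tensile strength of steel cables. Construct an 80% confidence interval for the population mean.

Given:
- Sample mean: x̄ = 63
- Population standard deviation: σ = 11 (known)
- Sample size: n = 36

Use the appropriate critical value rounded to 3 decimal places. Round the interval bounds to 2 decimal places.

The population standard deviation σ is known, so use a z-interval (standard normal critical value).

For 80% confidence, z* = 1.282 (from standard normal table)

Standard error: SE = σ/√n = 11/√36 = 1.833333

Margin of error: E = z* × SE = 1.282 × 1.833333 = 2.3503

Z-interval: x̄ ± E = 63 ± 2.3503 = (60.6497, 65.3503)

Rounded to 2 decimal places:

(60.65, 65.35)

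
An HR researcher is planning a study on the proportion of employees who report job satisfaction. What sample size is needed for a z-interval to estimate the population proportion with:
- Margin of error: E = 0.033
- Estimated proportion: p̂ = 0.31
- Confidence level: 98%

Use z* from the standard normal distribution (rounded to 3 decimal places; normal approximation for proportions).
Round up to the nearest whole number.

Using z* for proportion z-interval (normal approximation).

For 98% confidence, z* = 2.326 (from standard normal table)

Sample size formula for proportion z-interval: n = z*²p̂(1-p̂)/E²

n = 2.326² × 0.31 × 0.69 / 0.033²
  = 5.410276 × 0.2139 / 0.001089
  = 1062.6796

Round up to the nearest whole number: n = 1063

1063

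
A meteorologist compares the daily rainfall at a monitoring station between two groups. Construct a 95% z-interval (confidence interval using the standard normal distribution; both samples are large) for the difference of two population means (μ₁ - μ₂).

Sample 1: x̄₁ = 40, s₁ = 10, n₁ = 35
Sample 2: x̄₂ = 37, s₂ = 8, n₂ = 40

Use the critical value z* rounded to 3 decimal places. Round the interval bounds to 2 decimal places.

Both samples are large (n₁ = 35 ≥ 30, n₂ = 40 ≥ 30), so a z-interval for the difference of means applies.

Point estimate: x̄₁ - x̄₂ = 40 - 37 = 3

Standard error: SE = √(s₁²/n₁ + s₂²/n₂)
= √(10²/35 + 8²/40)
= √(2.857143 + 1.600000)
= 2.111195

For 95% confidence, z* = 1.96 (from standard normal table)
Margin of error: E = z* × SE = 1.96 × 2.111195 = 4.1379

Z-interval: (x̄₁ - x̄₂) ± E = 3 ± 4.1379 = (-1.1379, 7.1379)

Rounded to 2 decimal places:

(-1.14, 7.14)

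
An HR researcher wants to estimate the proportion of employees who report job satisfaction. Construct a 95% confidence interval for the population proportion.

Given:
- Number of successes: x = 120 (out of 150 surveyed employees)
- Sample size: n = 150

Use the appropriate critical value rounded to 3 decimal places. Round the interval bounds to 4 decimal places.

Sample proportion: p̂ = 120/150 = 0.800000

Check conditions for normal approximation:
  np̂ = 120 ≥ 10 ✓
  n(1-p̂) = 30 ≥ 10 ✓

The sample is large enough, so use a z-interval (normal approximation) for the proportion.

For 95% confidence, z* = 1.96 (from standard normal table)

Standard error: SE = √(p̂(1-p̂)/n) = √(0.800000×0.200000/150) = 0.03265986

Margin of error: E = z* × SE = 1.96 × 0.03265986 = 0.064013

Z-interval: p̂ ± E = 0.800000 ± 0.064013 = (0.735987, 0.864013)

Rounded to 4 decimal places:

(0.7360, 0.8640)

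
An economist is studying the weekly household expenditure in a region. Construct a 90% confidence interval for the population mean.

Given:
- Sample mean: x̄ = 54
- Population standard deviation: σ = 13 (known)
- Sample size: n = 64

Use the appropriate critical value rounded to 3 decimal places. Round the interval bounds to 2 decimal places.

The population standard deviation σ is known, so use a z-interval (standard normal critical value).

For 90% confidence, z* = 1.645 (from standard normal table)

Standard error: SE = σ/√n = 13/√64 = 1.625000

Margin of error: E = z* × SE = 1.645 × 1.625000 = 2.6731

Z-interval: x̄ ± E = 54 ± 2.6731 = (51.3269, 56.6731)

Rounded to 2 decimal places:

(51.33, 56.67)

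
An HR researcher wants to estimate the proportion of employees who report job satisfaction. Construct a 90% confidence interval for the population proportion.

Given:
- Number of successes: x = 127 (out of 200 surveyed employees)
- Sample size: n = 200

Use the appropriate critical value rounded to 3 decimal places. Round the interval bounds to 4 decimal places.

Sample proportion: p̂ = 127/200 = 0.635000

Check conditions for normal approximation:
  np̂ = 127 ≥ 10 ✓
  n(1-p̂) = 73 ≥ 10 ✓

The sample is large enough, so use a z-interval (normal approximation) for the proportion.

For 90% confidence, z* = 1.645 (from standard normal table)

Standard error: SE = √(p̂(1-p̂)/n) = √(0.635000×0.365000/200) = 0.03404225

Margin of error: E = z* × SE = 1.645 × 0.03404225 = 0.056000

Z-interval: p̂ ± E = 0.635000 ± 0.056000 = (0.579000, 0.691000)

Rounded to 4 decimal places:

(0.5790, 0.6910)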